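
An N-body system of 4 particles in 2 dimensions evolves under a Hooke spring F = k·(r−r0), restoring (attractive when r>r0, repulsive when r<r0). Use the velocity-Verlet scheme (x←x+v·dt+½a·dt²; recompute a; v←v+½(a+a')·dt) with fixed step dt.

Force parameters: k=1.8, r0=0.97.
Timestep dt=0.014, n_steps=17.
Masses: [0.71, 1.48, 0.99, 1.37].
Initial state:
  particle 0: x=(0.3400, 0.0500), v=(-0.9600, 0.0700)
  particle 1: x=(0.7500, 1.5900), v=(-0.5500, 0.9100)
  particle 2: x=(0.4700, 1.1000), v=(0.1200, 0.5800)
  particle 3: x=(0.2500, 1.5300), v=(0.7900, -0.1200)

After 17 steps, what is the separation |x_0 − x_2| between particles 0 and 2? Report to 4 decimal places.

step 0: x0=(0.3400, 0.0500) x1=(0.7500, 1.5900) x2=(0.4700, 1.1000) x3=(0.2500, 1.5300)
step 1: x0=(0.3266, 0.0513) x1=(0.7424, 1.6027) x2=(0.4717, 1.1080) x3=(0.2610, 1.5283)
step 2: x0=(0.3133, 0.0532) x1=(0.7348, 1.6154) x2=(0.4734, 1.1156) x3=(0.2718, 1.5266)
step 3: x0=(0.3000, 0.0557) x1=(0.7274, 1.6280) x2=(0.4751, 1.1229) x3=(0.2824, 1.5248)
step 4: x0=(0.2869, 0.0588) x1=(0.7202, 1.6406) x2=(0.4768, 1.1299) x3=(0.2928, 1.5230)
step 5: x0=(0.2738, 0.0625) x1=(0.7130, 1.6532) x2=(0.4785, 1.1365) x3=(0.3031, 1.5212)
step 6: x0=(0.2609, 0.0669) x1=(0.7060, 1.6657) x2=(0.4802, 1.1428) x3=(0.3131, 1.5193)
step 7: x0=(0.2480, 0.0719) x1=(0.6991, 1.6782) x2=(0.4820, 1.1487) x3=(0.3230, 1.5173)
step 8: x0=(0.2353, 0.0775) x1=(0.6922, 1.6907) x2=(0.4837, 1.1543) x3=(0.3326, 1.5154)
step 9: x0=(0.2227, 0.0838) x1=(0.6855, 1.7032) x2=(0.4855, 1.1595) x3=(0.3421, 1.5134)
step 10: x0=(0.2103, 0.0907) x1=(0.6790, 1.7156) x2=(0.4873, 1.1643) x3=(0.3514, 1.5113)
step 11: x0=(0.1980, 0.0983) x1=(0.6725, 1.7281) x2=(0.4891, 1.1688) x3=(0.3604, 1.5092)
step 12: x0=(0.1858, 0.1064) x1=(0.6661, 1.7405) x2=(0.4910, 1.1728) x3=(0.3693, 1.5070)
step 13: x0=(0.1738, 0.1153) x1=(0.6598, 1.7530) x2=(0.4928, 1.1765) x3=(0.3780, 1.5048)
step 14: x0=(0.1619, 0.1247) x1=(0.6535, 1.7655) x2=(0.4947, 1.1798) x3=(0.3865, 1.5025)
step 15: x0=(0.1502, 0.1348) x1=(0.6474, 1.7780) x2=(0.4966, 1.1827) x3=(0.3948, 1.5001)
step 16: x0=(0.1387, 0.1455) x1=(0.6413, 1.7905) x2=(0.4985, 1.1853) x3=(0.4030, 1.4977)
step 17: x0=(0.1273, 0.1568) x1=(0.6353, 1.8030) x2=(0.5005, 1.1874) x3=(0.4110, 1.4952)

1.0961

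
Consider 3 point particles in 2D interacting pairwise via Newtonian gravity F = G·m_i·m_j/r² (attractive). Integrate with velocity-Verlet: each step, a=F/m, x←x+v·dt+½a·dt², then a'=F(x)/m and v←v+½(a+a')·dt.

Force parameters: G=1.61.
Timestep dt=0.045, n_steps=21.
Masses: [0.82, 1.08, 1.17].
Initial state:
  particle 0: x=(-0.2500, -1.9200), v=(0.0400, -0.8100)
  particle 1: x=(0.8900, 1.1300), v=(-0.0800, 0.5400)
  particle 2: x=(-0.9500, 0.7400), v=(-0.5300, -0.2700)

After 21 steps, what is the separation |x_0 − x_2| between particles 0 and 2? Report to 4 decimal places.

step 0: x0=(-0.2500, -1.9200) x1=(0.8900, 1.1300) x2=(-0.9500, 0.7400)
step 1: x0=(-0.2482, -1.9561) x1=(0.8858, 1.1541) x2=(-0.9733, 0.7278)
step 2: x0=(-0.2464, -1.9913) x1=(0.8806, 1.1777) x2=(-0.9956, 0.7154)
step 3: x0=(-0.2447, -2.0258) x1=(0.8742, 1.2008) x2=(-1.0169, 0.7030)
step 4: x0=(-0.2430, -2.0596) x1=(0.8668, 1.2235) x2=(-1.0372, 0.6905)
step 5: x0=(-0.2413, -2.0927) x1=(0.8584, 1.2457) x2=(-1.0565, 0.6779)
step 6: x0=(-0.2396, -2.1250) x1=(0.8490, 1.2674) x2=(-1.0749, 0.6652)
step 7: x0=(-0.2380, -2.1566) x1=(0.8387, 1.2886) x2=(-1.0924, 0.6526)
step 8: x0=(-0.2365, -2.1876) x1=(0.8274, 1.3094) x2=(-1.1090, 0.6398)
step 9: x0=(-0.2350, -2.2179) x1=(0.8152, 1.3297) x2=(-1.1247, 0.6271)
step 10: x0=(-0.2335, -2.2475) x1=(0.8021, 1.3494) x2=(-1.1395, 0.6143)
step 11: x0=(-0.2321, -2.2765) x1=(0.7881, 1.3687) x2=(-1.1535, 0.6016)
step 12: x0=(-0.2308, -2.3049) x1=(0.7733, 1.3875) x2=(-1.1667, 0.5889)
step 13: x0=(-0.2296, -2.3326) x1=(0.7576, 1.4057) x2=(-1.1790, 0.5762)
step 14: x0=(-0.2284, -2.3597) x1=(0.7411, 1.4235) x2=(-1.1905, 0.5635)
step 15: x0=(-0.2272, -2.3862) x1=(0.7237, 1.4407) x2=(-1.2012, 0.5509)
step 16: x0=(-0.2262, -2.4121) x1=(0.7056, 1.4575) x2=(-1.2110, 0.5384)
step 17: x0=(-0.2252, -2.4375) x1=(0.6866, 1.4736) x2=(-1.2201, 0.5260)
step 18: x0=(-0.2243, -2.4622) x1=(0.6669, 1.4893) x2=(-1.2285, 0.5136)
step 19: x0=(-0.2234, -2.4864) x1=(0.6463, 1.5044) x2=(-1.2360, 0.5013)
step 20: x0=(-0.2227, -2.5100) x1=(0.6250, 1.5190) x2=(-1.2428, 0.4891)
step 21: x0=(-0.2220, -2.5330) x1=(0.6029, 1.5330) x2=(-1.2488, 0.4771)

3.1804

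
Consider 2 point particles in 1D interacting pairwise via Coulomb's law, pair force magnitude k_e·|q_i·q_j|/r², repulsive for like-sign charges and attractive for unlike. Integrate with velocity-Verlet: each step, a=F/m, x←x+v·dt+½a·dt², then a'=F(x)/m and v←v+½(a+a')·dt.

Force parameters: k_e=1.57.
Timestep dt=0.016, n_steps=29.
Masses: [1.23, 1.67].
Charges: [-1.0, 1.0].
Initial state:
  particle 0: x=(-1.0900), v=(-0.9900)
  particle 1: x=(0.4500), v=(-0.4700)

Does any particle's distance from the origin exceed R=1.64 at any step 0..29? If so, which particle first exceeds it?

no

step 0: x0=(-1.0900) x1=(0.4500)
step 1: x0=(-1.1058) x1=(0.4424)
step 2: x0=(-1.1214) x1=(0.4348)
step 3: x0=(-1.1369) x1=(0.4270)
step 4: x0=(-1.1523) x1=(0.4191)
step 5: x0=(-1.1675) x1=(0.4112)
step 6: x0=(-1.1826) x1=(0.4031)
step 7: x0=(-1.1976) x1=(0.3949)
step 8: x0=(-1.2124) x1=(0.3867)
step 9: x0=(-1.2271) x1=(0.3783)
step 10: x0=(-1.2417) x1=(0.3699)
step 11: x0=(-1.2562) x1=(0.3614)
step 12: x0=(-1.2705) x1=(0.3527)
step 13: x0=(-1.2847) x1=(0.3440)
step 14: x0=(-1.2988) x1=(0.3352)
step 15: x0=(-1.3128) x1=(0.3263)
step 16: x0=(-1.3267) x1=(0.3173)
step 17: x0=(-1.3404) x1=(0.3082)
step 18: x0=(-1.3540) x1=(0.2991)
step 19: x0=(-1.3675) x1=(0.2898)
step 20: x0=(-1.3808) x1=(0.2805)
step 21: x0=(-1.3941) x1=(0.2711)
step 22: x0=(-1.4072) x1=(0.2615)
step 23: x0=(-1.4202) x1=(0.2519)
step 24: x0=(-1.4331) x1=(0.2423)
step 25: x0=(-1.4459) x1=(0.2325)
step 26: x0=(-1.4586) x1=(0.2226)
step 27: x0=(-1.4711) x1=(0.2127)
step 28: x0=(-1.4836) x1=(0.2026)
step 29: x0=(-1.4959) x1=(0.1925)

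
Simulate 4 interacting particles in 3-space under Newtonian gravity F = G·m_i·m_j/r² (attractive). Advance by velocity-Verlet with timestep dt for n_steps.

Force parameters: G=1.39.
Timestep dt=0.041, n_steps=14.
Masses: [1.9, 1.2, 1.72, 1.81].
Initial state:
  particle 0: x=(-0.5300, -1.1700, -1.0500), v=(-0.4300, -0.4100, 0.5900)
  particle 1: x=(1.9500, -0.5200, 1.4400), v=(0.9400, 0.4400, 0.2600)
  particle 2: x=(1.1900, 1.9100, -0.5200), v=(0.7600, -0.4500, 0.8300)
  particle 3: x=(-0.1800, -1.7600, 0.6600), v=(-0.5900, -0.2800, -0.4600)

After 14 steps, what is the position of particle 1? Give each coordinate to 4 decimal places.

step 0: x0=(-0.5300, -1.1700, -1.0500) x1=(1.9500, -0.5200, 1.4400) x2=(1.1900, 1.9100, -0.5200) x3=(-0.1800, -1.7600, 0.6600)
step 1: x0=(-0.5474, -1.1869, -1.0251) x1=(1.9881, -0.5020, 1.4503) x2=(1.2211, 1.8912, -0.4859) x3=(-0.2041, -1.7711, 0.6406)
step 2: x0=(-0.5642, -1.2038, -0.9989) x1=(2.0254, -0.4840, 1.4600) x2=(1.2519, 1.8716, -0.4516) x3=(-0.2281, -1.7813, 0.6199)
step 3: x0=(-0.5804, -1.2209, -0.9711) x1=(2.0619, -0.4661, 1.4690) x2=(1.2826, 1.8514, -0.4171) x3=(-0.2519, -1.7906, 0.5980)
step 4: x0=(-0.5960, -1.2383, -0.9419) x1=(2.0976, -0.4482, 1.4774) x2=(1.3131, 1.8303, -0.3824) x3=(-0.2756, -1.7991, 0.5747)
step 5: x0=(-0.6111, -1.2558, -0.9110) x1=(2.1325, -0.4303, 1.4851) x2=(1.3434, 1.8086, -0.3475) x3=(-0.2993, -1.8066, 0.5499)
step 6: x0=(-0.6255, -1.2736, -0.8784) x1=(2.1667, -0.4123, 1.4922) x2=(1.3735, 1.7861, -0.3124) x3=(-0.3230, -1.8131, 0.5236)
step 7: x0=(-0.6392, -1.2918, -0.8440) x1=(2.2001, -0.3942, 1.4987) x2=(1.4034, 1.7629, -0.2771) x3=(-0.3467, -1.8186, 0.4956)
step 8: x0=(-0.6523, -1.3104, -0.8076) x1=(2.2328, -0.3761, 1.5045) x2=(1.4331, 1.7390, -0.2416) x3=(-0.3704, -1.8231, 0.4658)
step 9: x0=(-0.6646, -1.3295, -0.7691) x1=(2.2648, -0.3579, 1.5098) x2=(1.4626, 1.7143, -0.2059) x3=(-0.3943, -1.8263, 0.4339)
step 10: x0=(-0.6761, -1.3492, -0.7284) x1=(2.2960, -0.3396, 1.5144) x2=(1.4920, 1.6889, -0.1700) x3=(-0.4183, -1.8283, 0.3999)
step 11: x0=(-0.6868, -1.3697, -0.6850) x1=(2.3266, -0.3212, 1.5183) x2=(1.5211, 1.6627, -0.1339) x3=(-0.4426, -1.8289, 0.3633)
step 12: x0=(-0.6965, -1.3911, -0.6387) x1=(2.3565, -0.3026, 1.5217) x2=(1.5500, 1.6357, -0.0976) x3=(-0.4672, -1.8278, 0.3239)
step 13: x0=(-0.7051, -1.4137, -0.5890) x1=(2.3856, -0.2838, 1.5244) x2=(1.5787, 1.6081, -0.0610) x3=(-0.4924, -1.8249, 0.2812)
step 14: x0=(-0.7125, -1.4378, -0.5354) x1=(2.4141, -0.2648, 1.5264) x2=(1.6073, 1.5796, -0.0242) x3=(-0.5182, -1.8198, 0.2345)

(2.4141, -0.2648, 1.5264)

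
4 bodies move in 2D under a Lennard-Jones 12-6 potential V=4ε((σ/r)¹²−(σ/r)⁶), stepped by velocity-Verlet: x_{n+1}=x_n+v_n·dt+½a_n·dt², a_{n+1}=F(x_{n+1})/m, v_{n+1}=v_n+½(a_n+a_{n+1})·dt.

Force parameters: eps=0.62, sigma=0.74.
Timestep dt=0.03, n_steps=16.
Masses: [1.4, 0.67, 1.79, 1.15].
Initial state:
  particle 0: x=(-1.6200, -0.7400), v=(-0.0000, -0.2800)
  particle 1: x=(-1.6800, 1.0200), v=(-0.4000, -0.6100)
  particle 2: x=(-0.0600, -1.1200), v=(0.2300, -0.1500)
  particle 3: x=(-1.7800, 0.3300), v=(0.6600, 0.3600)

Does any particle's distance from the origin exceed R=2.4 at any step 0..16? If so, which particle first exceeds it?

step 0: x0=(-1.6200, -0.7400) x1=(-1.6800, 1.0200) x2=(-0.0600, -1.1200) x3=(-1.7800, 0.3300)
step 1: x0=(-1.6200, -0.7480) x1=(-1.6865, 1.0394) x2=(-0.0531, -1.1245) x3=(-1.7633, 0.3184)
step 2: x0=(-1.6201, -0.7553) x1=(-1.6889, 1.0977) x2=(-0.0463, -1.1290) x3=(-1.7489, 0.2831)
step 3: x0=(-1.6202, -0.7618) x1=(-1.6912, 1.1575) x2=(-0.0395, -1.1334) x3=(-1.7345, 0.2460)
step 4: x0=(-1.6204, -0.7672) x1=(-1.6936, 1.2145) x2=(-0.0328, -1.1379) x3=(-1.7198, 0.2092)
step 5: x0=(-1.6207, -0.7715) x1=(-1.6960, 1.2694) x2=(-0.0261, -1.1423) x3=(-1.7049, 0.1723)
step 6: x0=(-1.6210, -0.7746) x1=(-1.6984, 1.3228) x2=(-0.0194, -1.1468) x3=(-1.6899, 0.1347)
step 7: x0=(-1.6214, -0.7763) x1=(-1.7009, 1.3754) x2=(-0.0128, -1.1512) x3=(-1.6748, 0.0961)
step 8: x0=(-1.6218, -0.7771) x1=(-1.7033, 1.4274) x2=(-0.0062, -1.1556) x3=(-1.6596, 0.0564)
step 9: x0=(-1.6221, -0.7777) x1=(-1.7057, 1.4790) x2=(0.0003, -1.1600) x3=(-1.6444, 0.0168)
step 10: x0=(-1.6224, -0.7806) x1=(-1.7081, 1.5304) x2=(0.0068, -1.1643) x3=(-1.6292, -0.0198)
step 11: x0=(-1.6225, -0.7910) x1=(-1.7105, 1.5816) x2=(0.0133, -1.1687) x3=(-1.6142, -0.0474)
step 12: x0=(-1.6227, -0.8131) x1=(-1.7129, 1.6328) x2=(0.0197, -1.1730) x3=(-1.5989, -0.0606)
step 13: x0=(-1.6232, -0.8444) x1=(-1.7153, 1.6838) x2=(0.0260, -1.1774) x3=(-1.5833, -0.0625)
step 14: x0=(-1.6238, -0.8795) x1=(-1.7177, 1.7348) x2=(0.0324, -1.1817) x3=(-1.5675, -0.0599)
step 15: x0=(-1.6245, -0.9149) x1=(-1.7201, 1.7857) x2=(0.0387, -1.1860) x3=(-1.5516, -0.0568)
step 16: x0=(-1.6250, -0.9495) x1=(-1.7225, 1.8366) x2=(0.0449, -1.1903) x3=(-1.5358, -0.0547)

yes, particle 1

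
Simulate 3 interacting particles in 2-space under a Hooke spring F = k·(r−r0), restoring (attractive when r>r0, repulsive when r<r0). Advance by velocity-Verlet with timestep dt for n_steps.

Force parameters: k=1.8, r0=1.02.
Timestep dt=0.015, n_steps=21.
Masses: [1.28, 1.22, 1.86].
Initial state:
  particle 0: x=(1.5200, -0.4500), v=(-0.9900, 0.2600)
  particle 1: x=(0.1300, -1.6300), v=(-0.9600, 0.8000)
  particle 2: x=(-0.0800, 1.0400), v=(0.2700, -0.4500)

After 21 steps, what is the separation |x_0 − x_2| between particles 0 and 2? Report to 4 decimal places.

1.5733

step 0: x0=(1.5200, -0.4500) x1=(0.1300, -1.6300) x2=(-0.0800, 1.0400)
step 1: x0=(1.5049, -0.4461) x1=(0.1157, -1.6176) x2=(-0.0758, 1.0330)
step 2: x0=(1.4894, -0.4420) x1=(0.1015, -1.6046) x2=(-0.0715, 1.0254)
step 3: x0=(1.4734, -0.4379) x1=(0.0875, -1.5908) x2=(-0.0669, 1.0174)
step 4: x0=(1.4570, -0.4337) x1=(0.0737, -1.5763) x2=(-0.0622, 1.0088)
step 5: x0=(1.4401, -0.4295) x1=(0.0601, -1.5612) x2=(-0.0572, 0.9997)
step 6: x0=(1.4228, -0.4251) x1=(0.0466, -1.5453) x2=(-0.0521, 0.9902)
step 7: x0=(1.4051, -0.4207) x1=(0.0333, -1.5288) x2=(-0.0468, 0.9801)
step 8: x0=(1.3870, -0.4162) x1=(0.0201, -1.5117) x2=(-0.0413, 0.9696)
step 9: x0=(1.3684, -0.4116) x1=(0.0072, -1.4939) x2=(-0.0357, 0.9586)
step 10: x0=(1.3495, -0.4070) x1=(-0.0056, -1.4755) x2=(-0.0299, 0.9471)
step 11: x0=(1.3302, -0.4023) x1=(-0.0182, -1.4565) x2=(-0.0240, 0.9353)
step 12: x0=(1.3105, -0.3976) x1=(-0.0306, -1.4369) x2=(-0.0179, 0.9229)
step 13: x0=(1.2905, -0.3928) x1=(-0.0428, -1.4167) x2=(-0.0117, 0.9102)
step 14: x0=(1.2701, -0.3879) x1=(-0.0549, -1.3960) x2=(-0.0054, 0.8970)
step 15: x0=(1.2494, -0.3830) x1=(-0.0667, -1.3747) x2=(0.0010, 0.8835)
step 16: x0=(1.2284, -0.3780) x1=(-0.0784, -1.3528) x2=(0.0076, 0.8695)
step 17: x0=(1.2070, -0.3730) x1=(-0.0899, -1.3304) x2=(0.0142, 0.8552)
step 18: x0=(1.1853, -0.3679) x1=(-0.1013, -1.3076) x2=(0.0209, 0.8405)
step 19: x0=(1.1634, -0.3628) x1=(-0.1125, -1.2842) x2=(0.0278, 0.8255)
step 20: x0=(1.1412, -0.3577) x1=(-0.1234, -1.2604) x2=(0.0347, 0.8101)
step 21: x0=(1.1187, -0.3525) x1=(-0.1343, -1.2361) x2=(0.0416, 0.7944)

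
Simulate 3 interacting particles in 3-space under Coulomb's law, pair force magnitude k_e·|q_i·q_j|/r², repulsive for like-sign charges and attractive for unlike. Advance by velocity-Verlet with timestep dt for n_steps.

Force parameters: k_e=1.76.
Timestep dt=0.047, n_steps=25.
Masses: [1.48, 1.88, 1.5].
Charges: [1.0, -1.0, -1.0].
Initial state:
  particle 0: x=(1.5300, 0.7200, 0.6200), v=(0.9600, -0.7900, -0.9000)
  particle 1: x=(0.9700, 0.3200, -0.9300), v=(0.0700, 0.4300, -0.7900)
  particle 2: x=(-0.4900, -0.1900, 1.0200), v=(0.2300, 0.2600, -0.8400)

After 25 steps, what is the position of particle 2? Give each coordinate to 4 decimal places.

step 0: x0=(1.5300, 0.7200, 0.6200) x1=(0.9700, 0.3200, -0.9300) x2=(-0.4900, -0.1900, 1.0200)
step 1: x0=(1.5747, 0.6827, 0.5773) x1=(0.9735, 0.3403, -0.9669) x2=(-0.4791, -0.1777, 0.9806)
step 2: x0=(1.6187, 0.6449, 0.5339) x1=(0.9775, 0.3609, -1.0035) x2=(-0.4680, -0.1653, 0.9415)
step 3: x0=(1.6618, 0.6069, 0.4897) x1=(0.9819, 0.3816, -1.0396) x2=(-0.4566, -0.1529, 0.9026)
step 4: x0=(1.7041, 0.5685, 0.4448) x1=(0.9868, 0.4025, -1.0754) x2=(-0.4451, -0.1403, 0.8640)
step 5: x0=(1.7455, 0.5299, 0.3992) x1=(0.9922, 0.4236, -1.1107) x2=(-0.4333, -0.1277, 0.8256)
step 6: x0=(1.7861, 0.4911, 0.3528) x1=(0.9982, 0.4447, -1.1457) x2=(-0.4213, -0.1151, 0.7875)
step 7: x0=(1.8258, 0.4522, 0.3057) x1=(1.0046, 0.4660, -1.1803) x2=(-0.4091, -0.1024, 0.7495)
step 8: x0=(1.8646, 0.4132, 0.2579) x1=(1.0117, 0.4874, -1.2146) x2=(-0.3967, -0.0897, 0.7119)
step 9: x0=(1.9025, 0.3741, 0.2094) x1=(1.0192, 0.5088, -1.2485) x2=(-0.3842, -0.0770, 0.6745)
step 10: x0=(1.9395, 0.3349, 0.1603) x1=(1.0274, 0.5302, -1.2820) x2=(-0.3714, -0.0643, 0.6373)
step 11: x0=(1.9755, 0.2958, 0.1104) x1=(1.0361, 0.5516, -1.3153) x2=(-0.3584, -0.0517, 0.6004)
step 12: x0=(2.0107, 0.2568, 0.0600) x1=(1.0453, 0.5730, -1.3483) x2=(-0.3453, -0.0391, 0.5638)
step 13: x0=(2.0449, 0.2179, 0.0089) x1=(1.0552, 0.5944, -1.3809) x2=(-0.3319, -0.0266, 0.5273)
step 14: x0=(2.0782, 0.1791, -0.0428) x1=(1.0656, 0.6157, -1.4133) x2=(-0.3184, -0.0141, 0.4912)
step 15: x0=(2.1106, 0.1405, -0.0950) x1=(1.0767, 0.6369, -1.4455) x2=(-0.3047, -0.0017, 0.4553)
step 16: x0=(2.1421, 0.1021, -0.1478) x1=(1.0883, 0.6581, -1.4774) x2=(-0.2909, 0.0106, 0.4196)
step 17: x0=(2.1727, 0.0639, -0.2011) x1=(1.1004, 0.6791, -1.5091) x2=(-0.2769, 0.0228, 0.3842)
step 18: x0=(2.2024, 0.0260, -0.2549) x1=(1.1132, 0.7000, -1.5406) x2=(-0.2628, 0.0349, 0.3490)
step 19: x0=(2.2312, -0.0116, -0.3091) x1=(1.1265, 0.7208, -1.5720) x2=(-0.2485, 0.0469, 0.3141)
step 20: x0=(2.2592, -0.0488, -0.3638) x1=(1.1404, 0.7414, -1.6032) x2=(-0.2341, 0.0587, 0.2794)
step 21: x0=(2.2863, -0.0858, -0.4190) x1=(1.1549, 0.7619, -1.6342) x2=(-0.2195, 0.0704, 0.2449)
step 22: x0=(2.3126, -0.1223, -0.4745) x1=(1.1699, 0.7822, -1.6652) x2=(-0.2049, 0.0819, 0.2107)
step 23: x0=(2.3381, -0.1585, -0.5303) x1=(1.1855, 0.8023, -1.6960) x2=(-0.1901, 0.0933, 0.1768)
step 24: x0=(2.3628, -0.1942, -0.5866) x1=(1.2017, 0.8222, -1.7268) x2=(-0.1752, 0.1046, 0.1431)
step 25: x0=(2.3867, -0.2296, -0.6431) x1=(1.2183, 0.8419, -1.7575) x2=(-0.1602, 0.1156, 0.1096)

(-0.1602, 0.1156, 0.1096)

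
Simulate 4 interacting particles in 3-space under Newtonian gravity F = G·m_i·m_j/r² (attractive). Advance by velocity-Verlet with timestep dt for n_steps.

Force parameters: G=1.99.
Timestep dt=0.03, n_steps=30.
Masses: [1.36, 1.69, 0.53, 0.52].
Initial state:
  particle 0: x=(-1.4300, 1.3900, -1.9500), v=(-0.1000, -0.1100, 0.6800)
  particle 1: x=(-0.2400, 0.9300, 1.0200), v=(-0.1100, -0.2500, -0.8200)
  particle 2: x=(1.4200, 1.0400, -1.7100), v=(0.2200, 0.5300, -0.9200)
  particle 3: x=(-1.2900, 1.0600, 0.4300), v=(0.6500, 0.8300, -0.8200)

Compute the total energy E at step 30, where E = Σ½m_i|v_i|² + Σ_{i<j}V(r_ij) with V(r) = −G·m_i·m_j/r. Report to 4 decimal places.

step 0: x0=(-1.4300, 1.3900, -1.9500) x1=(-0.2400, 0.9300, 1.0200) x2=(1.4200, 1.0400, -1.7100) x3=(-1.2900, 1.0600, 0.4300)
step 1: x0=(-1.4329, 1.3867, -1.9294) x1=(-0.2436, 0.9226, 0.9951) x2=(1.4263, 1.0559, -1.7375) x3=(-1.2696, 1.0848, 0.4057)
step 2: x0=(-1.4355, 1.3832, -1.9083) x1=(-0.2478, 0.9152, 0.9696) x2=(1.4322, 1.0718, -1.7646) x3=(-1.2473, 1.1094, 0.3819)
step 3: x0=(-1.4379, 1.3798, -1.8868) x1=(-0.2526, 0.9081, 0.9434) x2=(1.4375, 1.0878, -1.7915) x3=(-1.2232, 1.1337, 0.3587)
step 4: x0=(-1.4401, 1.3762, -1.8648) x1=(-0.2581, 0.9011, 0.9166) x2=(1.4424, 1.1038, -1.8181) x3=(-1.1971, 1.1576, 0.3362)
step 5: x0=(-1.4420, 1.3725, -1.8423) x1=(-0.2642, 0.8943, 0.8891) x2=(1.4467, 1.1197, -1.8445) x3=(-1.1690, 1.1810, 0.3143)
step 6: x0=(-1.4436, 1.3688, -1.8194) x1=(-0.2709, 0.8878, 0.8609) x2=(1.4505, 1.1357, -1.8705) x3=(-1.1390, 1.2038, 0.2932)
step 7: x0=(-1.4450, 1.3650, -1.7959) x1=(-0.2784, 0.8815, 0.8319) x2=(1.4538, 1.1517, -1.8962) x3=(-1.1069, 1.2259, 0.2728)
step 8: x0=(-1.4461, 1.3611, -1.7719) x1=(-0.2866, 0.8756, 0.8022) x2=(1.4566, 1.1677, -1.9216) x3=(-1.0727, 1.2471, 0.2532)
step 9: x0=(-1.4468, 1.3571, -1.7474) x1=(-0.2955, 0.8700, 0.7716) x2=(1.4590, 1.1837, -1.9467) x3=(-1.0364, 1.2673, 0.2346)
step 10: x0=(-1.4473, 1.3530, -1.7223) x1=(-0.3052, 0.8649, 0.7402) x2=(1.4608, 1.1997, -1.9715) x3=(-0.9978, 1.2864, 0.2169)
step 11: x0=(-1.4474, 1.3489, -1.6966) x1=(-0.3157, 0.8603, 0.7079) x2=(1.4621, 1.2156, -1.9960) x3=(-0.9570, 1.3041, 0.2004)
step 12: x0=(-1.4472, 1.3447, -1.6703) x1=(-0.3271, 0.8563, 0.6746) x2=(1.4629, 1.2316, -2.0201) x3=(-0.9139, 1.3201, 0.1851)
step 13: x0=(-1.4466, 1.3404, -1.6434) x1=(-0.3393, 0.8529, 0.6404) x2=(1.4632, 1.2475, -2.0439) x3=(-0.8684, 1.3341, 0.1712)
step 14: x0=(-1.4456, 1.3360, -1.6159) x1=(-0.3524, 0.8504, 0.6050) x2=(1.4630, 1.2634, -2.0674) x3=(-0.8205, 1.3458, 0.1588)
step 15: x0=(-1.4443, 1.3315, -1.5878) x1=(-0.3664, 0.8488, 0.5684) x2=(1.4623, 1.2793, -2.0905) x3=(-0.7701, 1.3547, 0.1482)
step 16: x0=(-1.4425, 1.3269, -1.5590) x1=(-0.3814, 0.8483, 0.5306) x2=(1.4611, 1.2951, -2.1133) x3=(-0.7173, 1.3603, 0.1397)
step 17: x0=(-1.4402, 1.3222, -1.5294) x1=(-0.3973, 0.8491, 0.4914) x2=(1.4594, 1.3109, -2.1358) x3=(-0.6620, 1.3619, 0.1336)
step 18: x0=(-1.4375, 1.3174, -1.4992) x1=(-0.4142, 0.8516, 0.4506) x2=(1.4572, 1.3267, -2.1578) x3=(-0.6044, 1.3584, 0.1301)
step 19: x0=(-1.4343, 1.3124, -1.4682) x1=(-0.4319, 0.8561, 0.4081) x2=(1.4544, 1.3424, -2.1796) x3=(-0.5447, 1.3488, 0.1299)
step 20: x0=(-1.4306, 1.3074, -1.4365) x1=(-0.4504, 0.8631, 0.3638) x2=(1.4512, 1.3581, -2.2009) x3=(-0.4836, 1.3314, 0.1333)
step 21: x0=(-1.4262, 1.3022, -1.4039) x1=(-0.4692, 0.8732, 0.3175) x2=(1.4475, 1.3737, -2.2219) x3=(-0.4220, 1.3041, 0.1409)
step 22: x0=(-1.4213, 1.2968, -1.3705) x1=(-0.4879, 0.8875, 0.2689) x2=(1.4433, 1.3893, -2.2424) x3=(-0.3622, 1.2640, 0.1530)
step 23: x0=(-1.4158, 1.2913, -1.3363) x1=(-0.5052, 0.9068, 0.2182) x2=(1.4386, 1.4048, -2.2626) x3=(-0.3081, 1.2079, 0.1694)
step 24: x0=(-1.4095, 1.2856, -1.3011) x1=(-0.5190, 0.9322, 0.1659) x2=(1.4334, 1.4203, -2.2824) x3=(-0.2668, 1.1328, 0.1883)
step 25: x0=(-1.4025, 1.2797, -1.2649) x1=(-0.5261, 0.9632, 0.1134) x2=(1.4277, 1.4357, -2.3018) x3=(-0.2485, 1.0397, 0.2045)
step 26: x0=(-1.3946, 1.2735, -1.2276) x1=(-0.5243, 0.9971, 0.0633) x2=(1.4215, 1.4510, -2.3208) x3=(-0.2611, 0.9383, 0.2101)
step 27: x0=(-1.3858, 1.2671, -1.1892) x1=(-0.5145, 1.0292, 0.0169) x2=(1.4148, 1.4662, -2.3393) x3=(-0.3016, 0.8432, 0.1997)
step 28: x0=(-1.3760, 1.2604, -1.1495) x1=(-0.5000, 1.0570, -0.0259) x2=(1.4076, 1.4814, -2.3575) x3=(-0.3594, 0.7631, 0.1742)
step 29: x0=(-1.3650, 1.2534, -1.1085) x1=(-0.4838, 1.0801, -0.0663) x2=(1.3999, 1.4965, -2.3752) x3=(-0.4251, 0.6992, 0.1371)
step 30: x0=(-1.3527, 1.2461, -1.0661) x1=(-0.4677, 1.0990, -0.1055) x2=(1.3917, 1.5114, -2.3924) x3=(-0.4935, 0.6494, 0.0918)
step 0 velocities: v0=(-0.1000, -0.1100, 0.6800) v1=(-0.1100, -0.2500, -0.8200) v2=(0.2200, 0.5300, -0.9200) v3=(0.6500, 0.8300, -0.8200)
step 0: KE=1.7360, PE=-4.6575, E=-2.9215
step 30 velocities: v0=(0.4346, -0.2484, 1.4398) v1=(0.5176, 0.5759, -1.3001) v2=(-0.2813, 0.4978, -0.5682) v3=(-2.2771, -1.4594, -1.6055)
step 30: KE=6.2593, PE=-9.1760, E=-2.9167

-2.9167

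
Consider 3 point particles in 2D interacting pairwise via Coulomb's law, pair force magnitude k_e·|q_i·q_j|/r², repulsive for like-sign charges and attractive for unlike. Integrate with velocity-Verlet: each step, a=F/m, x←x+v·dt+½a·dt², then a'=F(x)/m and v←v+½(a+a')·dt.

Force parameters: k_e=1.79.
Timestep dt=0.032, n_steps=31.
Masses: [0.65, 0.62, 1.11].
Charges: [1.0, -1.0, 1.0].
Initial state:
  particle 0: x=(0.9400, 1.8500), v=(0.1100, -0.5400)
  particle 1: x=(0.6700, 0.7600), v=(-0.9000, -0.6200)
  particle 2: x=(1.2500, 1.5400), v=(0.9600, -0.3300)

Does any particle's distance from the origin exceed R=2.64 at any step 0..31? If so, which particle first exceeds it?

yes, particle 2

step 0: x0=(0.9400, 1.8500) x1=(0.6700, 0.7600) x2=(1.2500, 1.5400)
step 1: x0=(0.9381, 1.8368) x1=(0.6424, 0.7426) x2=(1.2832, 1.5257)
step 2: x0=(0.9259, 1.8303) x1=(0.6173, 0.7296) x2=(1.3211, 1.5050)
step 3: x0=(0.9048, 1.8285) x1=(0.5945, 0.7207) x2=(1.3629, 1.4792)
step 4: x0=(0.8763, 1.8298) x1=(0.5742, 0.7159) x2=(1.4076, 1.4495)
step 5: x0=(0.8420, 1.8329) x1=(0.5563, 0.7147) x2=(1.4544, 1.4165)
step 6: x0=(0.8028, 1.8368) x1=(0.5407, 0.7171) x2=(1.5027, 1.3811)
step 7: x0=(0.7598, 1.8409) x1=(0.5273, 0.7229) x2=(1.5521, 1.3437)
step 8: x0=(0.7136, 1.8446) x1=(0.5162, 0.7320) x2=(1.6020, 1.3047)
step 9: x0=(0.6648, 1.8474) x1=(0.5073, 0.7443) x2=(1.6523, 1.2644)
step 10: x0=(0.6139, 1.8491) x1=(0.5004, 0.7597) x2=(1.7027, 1.2231)
step 11: x0=(0.5611, 1.8494) x1=(0.4954, 0.7782) x2=(1.7530, 1.1808)
step 12: x0=(0.5069, 1.8479) x1=(0.4922, 0.7998) x2=(1.8033, 1.1379)
step 13: x0=(0.4515, 1.8445) x1=(0.4905, 0.8244) x2=(1.8533, 1.0943)
step 14: x0=(0.3952, 1.8390) x1=(0.4903, 0.8522) x2=(1.9031, 1.0503)
step 15: x0=(0.3384, 1.8310) x1=(0.4912, 0.8833) x2=(1.9526, 1.0059)
step 16: x0=(0.2812, 1.8204) x1=(0.4930, 0.9175) x2=(2.0017, 0.9612)
step 17: x0=(0.2242, 1.8069) x1=(0.4953, 0.9552) x2=(2.0506, 0.9163)
step 18: x0=(0.1675, 1.7904) x1=(0.4977, 0.9964) x2=(2.0991, 0.8712)
step 19: x0=(0.1118, 1.7706) x1=(0.4997, 1.0411) x2=(2.1473, 0.8260)
step 20: x0=(0.0576, 1.7474) x1=(0.5007, 1.0896) x2=(2.1952, 0.7808)
step 21: x0=(0.0053, 1.7207) x1=(0.5001, 1.1418) x2=(2.2428, 0.7355)
step 22: x0=(-0.0442, 1.6905) x1=(0.4971, 1.1976) x2=(2.2902, 0.6903)
step 23: x0=(-0.0902, 1.6569) x1=(0.4908, 1.2569) x2=(2.3373, 0.6450)
step 24: x0=(-0.1319, 1.6202) x1=(0.4803, 1.3194) x2=(2.3843, 0.5998)
step 25: x0=(-0.1686, 1.5811) x1=(0.4649, 1.3844) x2=(2.4311, 0.5547)
step 26: x0=(-0.1994, 1.5401) x1=(0.4435, 1.4511) x2=(2.4778, 0.5097)
step 27: x0=(-0.2240, 1.4984) x1=(0.4158, 1.5186) x2=(2.5243, 0.4647)
step 28: x0=(-0.2419, 1.4570) x1=(0.3814, 1.5856) x2=(2.5708, 0.4197)
step 29: x0=(-0.2534, 1.4171) x1=(0.3402, 1.6508) x2=(2.6172, 0.3749)
step 30: x0=(-0.2587, 1.3799) x1=(0.2926, 1.7132) x2=(2.6635, 0.3300)
step 31: x0=(-0.2584, 1.3462) x1=(0.2393, 1.7718) x2=(2.7099, 0.2853)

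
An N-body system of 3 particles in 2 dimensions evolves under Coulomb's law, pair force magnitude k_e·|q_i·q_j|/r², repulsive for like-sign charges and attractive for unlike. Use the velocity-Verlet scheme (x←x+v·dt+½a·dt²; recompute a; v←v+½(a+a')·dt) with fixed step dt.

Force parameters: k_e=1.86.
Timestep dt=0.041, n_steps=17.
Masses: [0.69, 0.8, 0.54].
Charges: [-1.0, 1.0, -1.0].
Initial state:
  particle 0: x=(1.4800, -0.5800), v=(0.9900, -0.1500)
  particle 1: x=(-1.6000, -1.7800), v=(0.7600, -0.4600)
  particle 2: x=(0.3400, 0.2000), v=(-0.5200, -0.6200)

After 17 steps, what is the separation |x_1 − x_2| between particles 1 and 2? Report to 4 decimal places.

step 0: x0=(1.4800, -0.5800) x1=(-1.6000, -1.7800) x2=(0.3400, 0.2000)
step 1: x0=(1.5214, -0.5869) x1=(-1.5685, -1.7986) x2=(0.3172, 0.1752)
step 2: x0=(1.5643, -0.5951) x1=(-1.5363, -1.8167) x2=(0.2914, 0.1513)
step 3: x0=(1.6086, -0.6046) x1=(-1.5034, -1.8343) x2=(0.2628, 0.1282)
step 4: x0=(1.6542, -0.6151) x1=(-1.4698, -1.8513) x2=(0.2314, 0.1056)
step 5: x0=(1.7010, -0.6266) x1=(-1.4355, -1.8678) x2=(0.1975, 0.0835)
step 6: x0=(1.7489, -0.6389) x1=(-1.4005, -1.8837) x2=(0.1611, 0.0615)
step 7: x0=(1.7979, -0.6519) x1=(-1.3648, -1.8989) x2=(0.1223, 0.0396)
step 8: x0=(1.8477, -0.6657) x1=(-1.3284, -1.9136) x2=(0.0814, 0.0176)
step 9: x0=(1.8984, -0.6800) x1=(-1.2912, -1.9275) x2=(0.0383, -0.0047)
step 10: x0=(1.9498, -0.6949) x1=(-1.2534, -1.9407) x2=(-0.0068, -0.0273)
step 11: x0=(2.0019, -0.7102) x1=(-1.2148, -1.9532) x2=(-0.0537, -0.0504)
step 12: x0=(2.0545, -0.7260) x1=(-1.1755, -1.9649) x2=(-0.1025, -0.0741)
step 13: x0=(2.1076, -0.7422) x1=(-1.1355, -1.9758) x2=(-0.1529, -0.0986)
step 14: x0=(2.1612, -0.7587) x1=(-1.0948, -1.9858) x2=(-0.2049, -0.1239)
step 15: x0=(2.2151, -0.7756) x1=(-1.0534, -1.9948) x2=(-0.2585, -0.1502)
step 16: x0=(2.2694, -0.7927) x1=(-1.0113, -2.0028) x2=(-0.3135, -0.1776)
step 17: x0=(2.3239, -0.8102) x1=(-0.9685, -2.0098) x2=(-0.3698, -0.2062)

1.9004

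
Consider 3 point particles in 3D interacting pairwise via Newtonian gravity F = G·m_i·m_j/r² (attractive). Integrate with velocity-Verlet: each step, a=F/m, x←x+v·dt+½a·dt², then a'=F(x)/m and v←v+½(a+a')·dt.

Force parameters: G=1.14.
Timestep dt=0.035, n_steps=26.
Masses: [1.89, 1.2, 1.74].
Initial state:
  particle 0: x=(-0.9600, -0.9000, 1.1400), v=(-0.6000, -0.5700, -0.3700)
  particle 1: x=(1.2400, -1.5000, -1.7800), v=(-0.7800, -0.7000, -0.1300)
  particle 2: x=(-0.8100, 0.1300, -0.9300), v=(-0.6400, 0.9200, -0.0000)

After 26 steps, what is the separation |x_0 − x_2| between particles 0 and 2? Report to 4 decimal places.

2.6385

step 0: x0=(-0.9600, -0.9000, 1.1400) x1=(1.2400, -1.5000, -1.7800) x2=(-0.8100, 0.1300, -0.9300)
step 1: x0=(-0.9809, -0.9199, 1.1268) x1=(1.2125, -1.5244, -1.7844) x2=(-0.8323, 0.1620, -0.9298)
step 2: x0=(-1.0018, -0.9395, 1.1131) x1=(1.1847, -1.5486, -1.7886) x2=(-0.8545, 0.1937, -0.9293)
step 3: x0=(-1.0225, -0.9590, 1.0989) x1=(1.1565, -1.5725, -1.7925) x2=(-0.8766, 0.2250, -0.9284)
step 4: x0=(-1.0432, -0.9783, 1.0843) x1=(1.1281, -1.5962, -1.7962) x2=(-0.8986, 0.2559, -0.9271)
step 5: x0=(-1.0637, -0.9974, 1.0692) x1=(1.0992, -1.6197, -1.7997) x2=(-0.9204, 0.2865, -0.9255)
step 6: x0=(-1.0842, -1.0162, 1.0536) x1=(1.0701, -1.6430, -1.8029) x2=(-0.9422, 0.3167, -0.9236)
step 7: x0=(-1.1045, -1.0349, 1.0375) x1=(1.0407, -1.6661, -1.8058) x2=(-0.9638, 0.3465, -0.9213)
step 8: x0=(-1.1248, -1.0533, 1.0211) x1=(1.0109, -1.6889, -1.8085) x2=(-0.9854, 0.3758, -0.9188)
step 9: x0=(-1.1449, -1.0715, 1.0041) x1=(0.9809, -1.7115, -1.8110) x2=(-1.0068, 0.4049, -0.9159)
step 10: x0=(-1.1649, -1.0895, 0.9868) x1=(0.9506, -1.7339, -1.8132) x2=(-1.0281, 0.4335, -0.9127)
step 11: x0=(-1.1849, -1.1072, 0.9690) x1=(0.9199, -1.7561, -1.8152) x2=(-1.0494, 0.4617, -0.9092)
step 12: x0=(-1.2047, -1.1247, 0.9508) x1=(0.8890, -1.7781, -1.8170) x2=(-1.0706, 0.4894, -0.9055)
step 13: x0=(-1.2245, -1.1420, 0.9323) x1=(0.8578, -1.7998, -1.8185) x2=(-1.0917, 0.5168, -0.9014)
step 14: x0=(-1.2441, -1.1590, 0.9133) x1=(0.8264, -1.8213, -1.8198) x2=(-1.1127, 0.5438, -0.8971)
step 15: x0=(-1.2636, -1.1758, 0.8939) x1=(0.7946, -1.8426, -1.8209) x2=(-1.1336, 0.5704, -0.8926)
step 16: x0=(-1.2831, -1.1923, 0.8741) x1=(0.7626, -1.8637, -1.8217) x2=(-1.1545, 0.5965, -0.8877)
step 17: x0=(-1.3024, -1.2086, 0.8540) x1=(0.7303, -1.8846, -1.8223) x2=(-1.1752, 0.6222, -0.8827)
step 18: x0=(-1.3216, -1.2247, 0.8335) x1=(0.6978, -1.9053, -1.8226) x2=(-1.1960, 0.6476, -0.8773)
step 19: x0=(-1.3407, -1.2405, 0.8126) x1=(0.6650, -1.9257, -1.8227) x2=(-1.2166, 0.6724, -0.8718)
step 20: x0=(-1.3597, -1.2560, 0.7913) x1=(0.6319, -1.9459, -1.8225) x2=(-1.2372, 0.6969, -0.8660)
step 21: x0=(-1.3787, -1.2713, 0.7697) x1=(0.5986, -1.9659, -1.8221) x2=(-1.2577, 0.7210, -0.8600)
step 22: x0=(-1.3975, -1.2864, 0.7478) x1=(0.5651, -1.9857, -1.8215) x2=(-1.2782, 0.7446, -0.8538)
step 23: x0=(-1.4162, -1.3012, 0.7255) x1=(0.5312, -2.0053, -1.8206) x2=(-1.2986, 0.7678, -0.8474)
step 24: x0=(-1.4347, -1.3157, 0.7029) x1=(0.4971, -2.0247, -1.8195) x2=(-1.3189, 0.7906, -0.8408)
step 25: x0=(-1.4532, -1.3300, 0.6799) x1=(0.4628, -2.0438, -1.8181) x2=(-1.3392, 0.8130, -0.8341)
step 26: x0=(-1.4716, -1.3440, 0.6566) x1=(0.4282, -2.0628, -1.8165) x2=(-1.3595, 0.8349, -0.8271)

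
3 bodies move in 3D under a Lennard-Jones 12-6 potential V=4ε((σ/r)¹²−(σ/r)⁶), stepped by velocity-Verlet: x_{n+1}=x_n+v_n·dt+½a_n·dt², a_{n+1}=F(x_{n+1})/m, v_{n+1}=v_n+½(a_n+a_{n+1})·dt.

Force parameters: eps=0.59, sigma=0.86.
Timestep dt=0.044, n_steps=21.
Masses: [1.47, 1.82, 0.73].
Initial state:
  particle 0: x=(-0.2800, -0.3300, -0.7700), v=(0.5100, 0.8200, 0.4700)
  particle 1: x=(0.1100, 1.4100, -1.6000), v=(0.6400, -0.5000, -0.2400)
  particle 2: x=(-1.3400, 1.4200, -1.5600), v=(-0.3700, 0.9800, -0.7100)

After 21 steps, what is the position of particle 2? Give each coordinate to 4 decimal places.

(-1.5982, 2.3097, -2.2120)

step 0: x0=(-0.2800, -0.3300, -0.7700) x1=(0.1100, 1.4100, -1.6000) x2=(-1.3400, 1.4200, -1.5600)
step 1: x0=(-0.2576, -0.2939, -0.7493) x1=(0.1379, 1.3880, -1.6105) x2=(-1.3558, 1.4631, -1.5912)
step 2: x0=(-0.2351, -0.2577, -0.7287) x1=(0.1655, 1.3659, -1.6211) x2=(-1.3706, 1.5061, -1.6225)
step 3: x0=(-0.2127, -0.2214, -0.7082) x1=(0.1929, 1.3438, -1.6315) x2=(-1.3848, 1.5490, -1.6537)
step 4: x0=(-0.1902, -0.1850, -0.6876) x1=(0.2199, 1.3217, -1.6420) x2=(-1.3984, 1.5918, -1.6849)
step 5: x0=(-0.1677, -0.1485, -0.6672) x1=(0.2468, 1.2995, -1.6524) x2=(-1.4116, 1.6345, -1.7160)
step 6: x0=(-0.1452, -0.1119, -0.6468) x1=(0.2735, 1.2773, -1.6627) x2=(-1.4243, 1.6771, -1.7472)
step 7: x0=(-0.1227, -0.0752, -0.6265) x1=(0.3001, 1.2550, -1.6730) x2=(-1.4368, 1.7196, -1.7783)
step 8: x0=(-0.1002, -0.0383, -0.6063) x1=(0.3265, 1.2327, -1.6833) x2=(-1.4490, 1.7621, -1.8094)
step 9: x0=(-0.0776, -0.0014, -0.5862) x1=(0.3528, 1.2103, -1.6934) x2=(-1.4610, 1.8044, -1.8404)
step 10: x0=(-0.0550, 0.0358, -0.5663) x1=(0.3791, 1.1878, -1.7035) x2=(-1.4728, 1.8468, -1.8715)
step 11: x0=(-0.0323, 0.0730, -0.5464) x1=(0.4052, 1.1652, -1.7135) x2=(-1.4846, 1.8890, -1.9025)
step 12: x0=(-0.0096, 0.1104, -0.5268) x1=(0.4313, 1.1425, -1.7233) x2=(-1.4962, 1.9312, -1.9335)
step 13: x0=(0.0132, 0.1479, -0.5072) x1=(0.4573, 1.1197, -1.7330) x2=(-1.5077, 1.9734, -1.9645)
step 14: x0=(0.0360, 0.1856, -0.4879) x1=(0.4832, 1.0968, -1.7426) x2=(-1.5192, 2.0155, -1.9954)
step 15: x0=(0.0589, 0.2234, -0.4688) x1=(0.5090, 1.0738, -1.7520) x2=(-1.5306, 2.0576, -2.0264)
step 16: x0=(0.0819, 0.2614, -0.4499) x1=(0.5348, 1.0507, -1.7613) x2=(-1.5419, 2.0997, -2.0574)
step 17: x0=(0.1050, 0.2995, -0.4312) x1=(0.5604, 1.0275, -1.7703) x2=(-1.5532, 2.1417, -2.0883)
step 18: x0=(0.1281, 0.3378, -0.4127) x1=(0.5860, 1.0042, -1.7792) x2=(-1.5645, 2.1837, -2.1192)
step 19: x0=(0.1513, 0.3761, -0.3945) x1=(0.6115, 0.9808, -1.7879) x2=(-1.5758, 2.2258, -2.1502)
step 20: x0=(0.1746, 0.4146, -0.3766) x1=(0.6370, 0.9573, -1.7964) x2=(-1.5870, 2.2677, -2.1811)
step 21: x0=(0.1980, 0.4531, -0.3589) x1=(0.6624, 0.9338, -1.8047) x2=(-1.5982, 2.3097, -2.2120)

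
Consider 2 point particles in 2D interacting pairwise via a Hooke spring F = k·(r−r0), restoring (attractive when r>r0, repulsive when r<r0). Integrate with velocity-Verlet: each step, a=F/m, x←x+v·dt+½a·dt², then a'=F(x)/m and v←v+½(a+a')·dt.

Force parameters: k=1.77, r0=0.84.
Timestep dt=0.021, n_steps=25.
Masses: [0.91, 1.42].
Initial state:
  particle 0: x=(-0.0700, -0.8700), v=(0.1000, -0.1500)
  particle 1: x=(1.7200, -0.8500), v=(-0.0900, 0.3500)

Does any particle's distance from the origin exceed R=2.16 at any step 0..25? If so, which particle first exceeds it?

step 0: x0=(-0.0700, -0.8700) x1=(1.7200, -0.8500)
step 1: x0=(-0.0675, -0.8731) x1=(1.7178, -0.8427)
step 2: x0=(-0.0642, -0.8763) x1=(1.7152, -0.8353)
step 3: x0=(-0.0600, -0.8794) x1=(1.7120, -0.8280)
step 4: x0=(-0.0551, -0.8825) x1=(1.7083, -0.8207)
step 5: x0=(-0.0494, -0.8855) x1=(1.7041, -0.8134)
step 6: x0=(-0.0429, -0.8886) x1=(1.6994, -0.8061)
step 7: x0=(-0.0356, -0.8916) x1=(1.6942, -0.7989)
step 8: x0=(-0.0276, -0.8945) x1=(1.6885, -0.7916)
step 9: x0=(-0.0188, -0.8974) x1=(1.6823, -0.7844)
step 10: x0=(-0.0093, -0.9003) x1=(1.6756, -0.7773)
step 11: x0=(0.0010, -0.9031) x1=(1.6685, -0.7702)
step 12: x0=(0.0120, -0.9058) x1=(1.6609, -0.7631)
step 13: x0=(0.0236, -0.9085) x1=(1.6529, -0.7560)
step 14: x0=(0.0360, -0.9111) x1=(1.6445, -0.7490)
step 15: x0=(0.0490, -0.9137) x1=(1.6356, -0.7420)
step 16: x0=(0.0626, -0.9162) x1=(1.6263, -0.7351)
step 17: x0=(0.0769, -0.9186) x1=(1.6166, -0.7282)
step 18: x0=(0.0918, -0.9209) x1=(1.6065, -0.7214)
step 19: x0=(0.1073, -0.9232) x1=(1.5960, -0.7146)
step 20: x0=(0.1233, -0.9254) x1=(1.5852, -0.7079)
step 21: x0=(0.1399, -0.9275) x1=(1.5741, -0.7012)
step 22: x0=(0.1570, -0.9295) x1=(1.5626, -0.6946)
step 23: x0=(0.1746, -0.9315) x1=(1.5507, -0.6880)
step 24: x0=(0.1926, -0.9333) x1=(1.5386, -0.6815)
step 25: x0=(0.2112, -0.9351) x1=(1.5262, -0.6750)

no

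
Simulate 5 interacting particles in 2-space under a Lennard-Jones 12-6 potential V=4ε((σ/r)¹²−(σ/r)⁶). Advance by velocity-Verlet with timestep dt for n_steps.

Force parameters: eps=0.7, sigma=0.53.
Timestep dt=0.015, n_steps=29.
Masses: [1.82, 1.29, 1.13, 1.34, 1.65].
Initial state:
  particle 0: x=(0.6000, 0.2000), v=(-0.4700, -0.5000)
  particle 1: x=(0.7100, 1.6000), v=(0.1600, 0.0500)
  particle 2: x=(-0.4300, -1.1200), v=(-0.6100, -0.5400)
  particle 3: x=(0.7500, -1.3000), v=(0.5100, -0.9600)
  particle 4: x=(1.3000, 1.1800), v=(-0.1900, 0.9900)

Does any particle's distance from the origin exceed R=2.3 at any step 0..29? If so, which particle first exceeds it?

step 0: x0=(0.6000, 0.2000) x1=(0.7100, 1.6000) x2=(-0.4300, -1.1200) x3=(0.7500, -1.3000) x4=(1.3000, 1.1800)
step 1: x0=(0.5930, 0.1925) x1=(0.7126, 1.6006) x2=(-0.4391, -1.1281) x3=(0.7576, -1.3144) x4=(1.2970, 1.1949)
step 2: x0=(0.5859, 0.1850) x1=(0.7155, 1.6010) x2=(-0.4483, -1.1362) x3=(0.7653, -1.3288) x4=(1.2937, 1.2101)
step 3: x0=(0.5789, 0.1775) x1=(0.7189, 1.6010) x2=(-0.4574, -1.1443) x3=(0.7729, -1.3432) x4=(1.2901, 1.2254)
step 4: x0=(0.5718, 0.1701) x1=(0.7227, 1.6008) x2=(-0.4664, -1.1524) x3=(0.7805, -1.3576) x4=(1.2861, 1.2410)
step 5: x0=(0.5648, 0.1626) x1=(0.7270, 1.6003) x2=(-0.4755, -1.1605) x3=(0.7881, -1.3719) x4=(1.2818, 1.2568)
step 6: x0=(0.5578, 0.1552) x1=(0.7317, 1.5995) x2=(-0.4846, -1.1686) x3=(0.7956, -1.3863) x4=(1.2771, 1.2728)
step 7: x0=(0.5508, 0.1477) x1=(0.7369, 1.5984) x2=(-0.4936, -1.1767) x3=(0.8032, -1.4007) x4=(1.2720, 1.2890)
step 8: x0=(0.5438, 0.1403) x1=(0.7424, 1.5971) x2=(-0.5026, -1.1848) x3=(0.8107, -1.4150) x4=(1.2667, 1.3053)
step 9: x0=(0.5368, 0.1328) x1=(0.7480, 1.5958) x2=(-0.5117, -1.1929) x3=(0.8183, -1.4294) x4=(1.2613, 1.3217)
step 10: x0=(0.5297, 0.1254) x1=(0.7532, 1.5946) x2=(-0.5207, -1.2010) x3=(0.8258, -1.4437) x4=(1.2562, 1.3380)
step 11: x0=(0.5227, 0.1180) x1=(0.7573, 1.5940) x2=(-0.5297, -1.2092) x3=(0.8334, -1.4581) x4=(1.2520, 1.3537)
step 12: x0=(0.5157, 0.1105) x1=(0.7591, 1.5946) x2=(-0.5387, -1.2173) x3=(0.8409, -1.4724) x4=(1.2496, 1.3686)
step 13: x0=(0.5087, 0.1031) x1=(0.7574, 1.5967) x2=(-0.5476, -1.2254) x3=(0.8484, -1.4868) x4=(1.2499, 1.3823)
step 14: x0=(0.5017, 0.0957) x1=(0.7518, 1.6006) x2=(-0.5566, -1.2335) x3=(0.8559, -1.5011) x4=(1.2532, 1.3946)
step 15: x0=(0.4947, 0.0883) x1=(0.7429, 1.6057) x2=(-0.5656, -1.2416) x3=(0.8634, -1.5155) x4=(1.2591, 1.4058)
step 16: x0=(0.4877, 0.0808) x1=(0.7320, 1.6117) x2=(-0.5745, -1.2497) x3=(0.8709, -1.5298) x4=(1.2666, 1.4165)
step 17: x0=(0.4807, 0.0734) x1=(0.7201, 1.6180) x2=(-0.5835, -1.2578) x3=(0.8784, -1.5441) x4=(1.2749, 1.4268)
step 18: x0=(0.4737, 0.0660) x1=(0.7080, 1.6244) x2=(-0.5925, -1.2659) x3=(0.8859, -1.5584) x4=(1.2833, 1.4371)
step 19: x0=(0.4667, 0.0586) x1=(0.6961, 1.6307) x2=(-0.6014, -1.2740) x3=(0.8934, -1.5728) x4=(1.2915, 1.4475)
step 20: x0=(0.4597, 0.0512) x1=(0.6846, 1.6369) x2=(-0.6103, -1.2821) x3=(0.9009, -1.5871) x4=(1.2995, 1.4579)
step 21: x0=(0.4527, 0.0438) x1=(0.6736, 1.6430) x2=(-0.6193, -1.2902) x3=(0.9084, -1.6014) x4=(1.3070, 1.4685)
step 22: x0=(0.4457, 0.0363) x1=(0.6632, 1.6489) x2=(-0.6282, -1.2983) x3=(0.9158, -1.6157) x4=(1.3141, 1.4791)
step 23: x0=(0.4387, 0.0289) x1=(0.6533, 1.6546) x2=(-0.6371, -1.3064) x3=(0.9233, -1.6301) x4=(1.3209, 1.4899)
step 24: x0=(0.4317, 0.0215) x1=(0.6438, 1.6602) x2=(-0.6461, -1.3145) x3=(0.9308, -1.6444) x4=(1.3272, 1.5008)
step 25: x0=(0.4247, 0.0141) x1=(0.6349, 1.6658) x2=(-0.6550, -1.3226) x3=(0.9383, -1.6587) x4=(1.3331, 1.5117)
step 26: x0=(0.4177, 0.0067) x1=(0.6264, 1.6712) x2=(-0.6639, -1.3307) x3=(0.9457, -1.6730) x4=(1.3387, 1.5227)
step 27: x0=(0.4108, -0.0007) x1=(0.6183, 1.6765) x2=(-0.6728, -1.3388) x3=(0.9532, -1.6873) x4=(1.3440, 1.5338)
step 28: x0=(0.4038, -0.0081) x1=(0.6106, 1.6818) x2=(-0.6817, -1.3469) x3=(0.9607, -1.7016) x4=(1.3490, 1.5450)
step 29: x0=(0.3968, -0.0155) x1=(0.6032, 1.6869) x2=(-0.6906, -1.3550) x3=(0.9681, -1.7159) x4=(1.3537, 1.5562)

no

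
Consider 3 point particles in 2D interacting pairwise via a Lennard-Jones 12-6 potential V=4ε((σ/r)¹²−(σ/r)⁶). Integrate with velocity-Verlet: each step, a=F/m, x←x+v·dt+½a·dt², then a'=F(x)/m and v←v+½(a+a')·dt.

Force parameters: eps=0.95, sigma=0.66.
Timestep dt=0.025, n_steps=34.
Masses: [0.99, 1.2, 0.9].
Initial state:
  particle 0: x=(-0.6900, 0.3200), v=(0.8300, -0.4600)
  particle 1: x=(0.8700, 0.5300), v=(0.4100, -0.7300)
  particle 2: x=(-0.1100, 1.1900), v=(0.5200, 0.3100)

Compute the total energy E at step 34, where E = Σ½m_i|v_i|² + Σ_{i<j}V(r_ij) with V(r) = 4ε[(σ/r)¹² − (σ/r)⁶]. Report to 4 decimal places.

0.7103

step 0: x0=(-0.6900, 0.3200) x1=(0.8700, 0.5300) x2=(-0.1100, 1.1900)
step 1: x0=(-0.6690, 0.3088) x1=(0.8801, 0.5118) x2=(-0.0971, 1.1973)
step 2: x0=(-0.6476, 0.2982) x1=(0.8900, 0.4938) x2=(-0.0843, 1.2037)
step 3: x0=(-0.6258, 0.2882) x1=(0.8996, 0.4759) x2=(-0.0716, 1.2093)
step 4: x0=(-0.6035, 0.2788) x1=(0.9089, 0.4582) x2=(-0.0590, 1.2141)
step 5: x0=(-0.5809, 0.2699) x1=(0.9181, 0.4406) x2=(-0.0466, 1.2182)
step 6: x0=(-0.5580, 0.2615) x1=(0.9270, 0.4231) x2=(-0.0342, 1.2215)
step 7: x0=(-0.5347, 0.2537) x1=(0.9357, 0.4057) x2=(-0.0220, 1.2241)
step 8: x0=(-0.5111, 0.2463) x1=(0.9442, 0.3884) x2=(-0.0098, 1.2259)
step 9: x0=(-0.4871, 0.2394) x1=(0.9525, 0.3713) x2=(0.0022, 1.2271)
step 10: x0=(-0.4628, 0.2331) x1=(0.9606, 0.3543) x2=(0.0142, 1.2276)
step 11: x0=(-0.4382, 0.2272) x1=(0.9686, 0.3373) x2=(0.0260, 1.2274)
step 12: x0=(-0.4132, 0.2218) x1=(0.9763, 0.3205) x2=(0.0378, 1.2265)
step 13: x0=(-0.3879, 0.2170) x1=(0.9838, 0.3037) x2=(0.0494, 1.2250)
step 14: x0=(-0.3623, 0.2127) x1=(0.9911, 0.2871) x2=(0.0610, 1.2227)
step 15: x0=(-0.3363, 0.2088) x1=(0.9982, 0.2705) x2=(0.0724, 1.2197)
step 16: x0=(-0.3099, 0.2056) x1=(1.0051, 0.2541) x2=(0.0837, 1.2160)
step 17: x0=(-0.2832, 0.2029) x1=(1.0117, 0.2377) x2=(0.0949, 1.2116)
step 18: x0=(-0.2560, 0.2008) x1=(1.0182, 0.2214) x2=(0.1059, 1.2064)
step 19: x0=(-0.2284, 0.1994) x1=(1.0243, 0.2052) x2=(0.1168, 1.2004)
step 20: x0=(-0.2003, 0.1986) x1=(1.0302, 0.1891) x2=(0.1276, 1.1935)
step 21: x0=(-0.1718, 0.1985) x1=(1.0358, 0.1730) x2=(0.1382, 1.1857)
step 22: x0=(-0.1426, 0.1992) x1=(1.0411, 0.1571) x2=(0.1486, 1.1770)
step 23: x0=(-0.1129, 0.2007) x1=(1.0460, 0.1412) x2=(0.1589, 1.1672)
step 24: x0=(-0.0826, 0.2032) x1=(1.0505, 0.1255) x2=(0.1690, 1.1563)
step 25: x0=(-0.0515, 0.2066) x1=(1.0546, 0.1099) x2=(0.1789, 1.1441)
step 26: x0=(-0.0196, 0.2112) x1=(1.0581, 0.0943) x2=(0.1885, 1.1305)
step 27: x0=(0.0132, 0.2170) x1=(1.0611, 0.0790) x2=(0.1979, 1.1153)
step 28: x0=(0.0470, 0.2243) x1=(1.0634, 0.0638) x2=(0.2071, 1.0983)
step 29: x0=(0.0820, 0.2333) x1=(1.0650, 0.0488) x2=(0.2160, 1.0792)
step 30: x0=(0.1183, 0.2441) x1=(1.0657, 0.0340) x2=(0.2247, 1.0578)
step 31: x0=(0.1560, 0.2568) x1=(1.0654, 0.0196) x2=(0.2331, 1.0339)
step 32: x0=(0.1952, 0.2709) x1=(1.0638, 0.0056) x2=(0.2415, 1.0078)
step 33: x0=(0.2360, 0.2844) x1=(1.0609, -0.0080) x2=(0.2501, 0.9818)
step 34: x0=(0.2785, 0.2908) x1=(1.0564, -0.0208) x2=(0.2589, 0.9627)
step 0 velocities: v0=(0.8300, -0.4600) v1=(0.4100, -0.7300) v2=(0.5200, 0.3100)
step 0: KE=1.0313, PE=-0.3576, E=0.6737
step 34 velocities: v0=(1.7475, -0.0648) v1=(-0.2165, -0.4986) v2=(0.3462, -0.4333)
step 34: KE=1.8293, PE=-1.1191, E=0.7103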